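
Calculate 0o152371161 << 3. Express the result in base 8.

Shifting left by 3 bits = 1 oct digit: append 1 zero.

0o1523711610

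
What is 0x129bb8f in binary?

0b1001010011011101110001111

Expand each hex digit to 4 bits: 1=0001 2=0010 9=1001 b=1011 b=1011 8=1000 f=1111.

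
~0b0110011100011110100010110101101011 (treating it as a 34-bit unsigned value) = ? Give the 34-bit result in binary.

0b1001100011100001011101001010010100

Invert each bit: 0110011100011110100010110101101011 → 1001100011100001011101001010010100.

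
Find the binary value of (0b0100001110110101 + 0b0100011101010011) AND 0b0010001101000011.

0b1100000000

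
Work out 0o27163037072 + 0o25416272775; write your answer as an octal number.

0o54601332067

Add column by column in base 8, right to left:
  2+5 = 7
  7+7 = 6 carry 1
  0+7+1 = 0 carry 1
  7+2+1 = 2 carry 1
  3+7+1 = 3 carry 1
  0+2+1 = 3
  3+6 = 1 carry 1
  6+1+1 = 0 carry 1
  1+4+1 = 6
  7+5 = 4 carry 1
  2+2+1 = 5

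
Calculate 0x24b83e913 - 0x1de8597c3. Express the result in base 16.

0x6cfe5150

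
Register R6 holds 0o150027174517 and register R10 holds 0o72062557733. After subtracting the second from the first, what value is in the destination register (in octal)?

0o55744414564

Subtract column by column in base 8:
  7-3 → 4
  1-3 → 6 (borrow)
  5-7-1 → 5 (borrow)
  4-7-1 → 4 (borrow)
  7-5-1 → 1
  1-5 → 4 (borrow)
  7-2-1 → 4
  2-6 → 4 (borrow)
  0-0-1 → 7 (borrow)
  0-2-1 → 5 (borrow)
  5-7-1 → 5 (borrow)
  1-0-1 → 0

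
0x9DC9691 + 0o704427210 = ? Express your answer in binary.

0b10000111011101100010100011001

0x9DC9691 = 0b1001110111001001011010010001 in binary.
0o704427210 = 0b111000100100010111010001000 in binary.
Add column by column in base 2, right to left:
  1+0 = 1
  0+0 = 0
  0+0 = 0
  0+1 = 1
  1+0 = 1
  0+0 = 0
  0+0 = 0
  1+1 = 0 carry 1
  0+0+1 = 1
  1+1 = 0 carry 1
  1+1+1 = 1 carry 1
  0+1+1 = 0 carry 1
  1+0+1 = 0 carry 1
  0+1+1 = 0 carry 1
  0+0+1 = 1
  1+0 = 1
  0+0 = 0
  0+1 = 1
  1+0 = 1
  1+0 = 1
  1+1 = 0 carry 1
  0+0+1 = 1
  1+0 = 1
  1+0 = 1
  1+1 = 0 carry 1
  0+1+1 = 0 carry 1
  0+1+1 = 0 carry 1
  1+0+1 = 0 carry 1
  final carry 1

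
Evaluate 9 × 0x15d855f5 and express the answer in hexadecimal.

0xc49b059d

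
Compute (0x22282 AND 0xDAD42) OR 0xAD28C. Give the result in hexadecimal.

0xAF28E

0x22282 AND 0xDAD42 = 0x02002.
Then OR with 0xAD28C.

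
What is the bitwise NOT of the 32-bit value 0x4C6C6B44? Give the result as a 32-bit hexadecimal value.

0xB39394BB

Each hex digit d becomes F−d:
  4→B, C→3, 6→9, C→3, 6→9, B→4, 4→B, 4→B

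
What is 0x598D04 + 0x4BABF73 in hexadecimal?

0x5144C77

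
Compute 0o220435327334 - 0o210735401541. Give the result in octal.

0o7477725573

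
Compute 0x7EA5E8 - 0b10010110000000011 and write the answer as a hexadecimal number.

0b10010110000000011 = 0x12C03 in hexadecimal.
Subtract column by column in base 16:
  8-3 → 5
  E-0 → E
  5-C → 9 (borrow)
  A-2-1 → 7
  E-1 → D
  7-0 → 7

0x7D79E5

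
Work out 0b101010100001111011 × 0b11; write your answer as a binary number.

0b1111111100101110001

Multiply each base-2 digit by 3, carrying:
  1×3 = 3 → write 1 carry 1
  1×3+1 = 4 → write 0 carry 2
  0×3+2 = 2 → write 0 carry 1
  1×3+1 = 4 → write 0 carry 2
  1×3+2 = 5 → write 1 carry 2
  1×3+2 = 5 → write 1 carry 2
  1×3+2 = 5 → write 1 carry 2
  0×3+2 = 2 → write 0 carry 1
  0×3+1 = 1 → write 1
  0×3 = 0 → write 0
  0×3 = 0 → write 0
  1×3 = 3 → write 1 carry 1
  0×3+1 = 1 → write 1
  1×3 = 3 → write 1 carry 1
  0×3+1 = 1 → write 1
  1×3 = 3 → write 1 carry 1
  0×3+1 = 1 → write 1
  1×3 = 3 → write 1 carry 1
  remaining carry: 1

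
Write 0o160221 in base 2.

0b1110000010010001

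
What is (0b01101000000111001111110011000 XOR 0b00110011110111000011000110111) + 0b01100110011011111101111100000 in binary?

First 0b01101000000111001111110011000 XOR 0b00110011110111000011000110111 = 0b01011011110000001100110101111.
Add column by column in base 2, right to left:
  1+0 = 1
  1+0 = 1
  1+0 = 1
  1+0 = 1
  0+0 = 0
  1+1 = 0 carry 1
  0+1+1 = 0 carry 1
  1+1+1 = 1 carry 1
  1+1+1 = 1 carry 1
  0+1+1 = 0 carry 1
  0+0+1 = 1
  1+1 = 0 carry 1
  1+1+1 = 1 carry 1
  0+1+1 = 0 carry 1
  0+1+1 = 0 carry 1
  0+1+1 = 0 carry 1
  0+1+1 = 0 carry 1
  0+0+1 = 1
  0+1 = 1
  1+1 = 0 carry 1
  1+0+1 = 0 carry 1
  1+0+1 = 0 carry 1
  1+1+1 = 1 carry 1
  0+1+1 = 0 carry 1
  1+0+1 = 0 carry 1
  1+0+1 = 0 carry 1
  0+1+1 = 0 carry 1
  1+1+1 = 1 carry 1
  final carry 1

0b11000010001100001010110001111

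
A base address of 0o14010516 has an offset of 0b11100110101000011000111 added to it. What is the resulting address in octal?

0o50661025

0b11100110101000011000111 = 0o34650307 in octal.
Add column by column in base 8, right to left:
  6+7 = 5 carry 1
  1+0+1 = 2
  5+3 = 0 carry 1
  0+0+1 = 1
  1+5 = 6
  0+6 = 6
  4+4 = 0 carry 1
  1+3+1 = 5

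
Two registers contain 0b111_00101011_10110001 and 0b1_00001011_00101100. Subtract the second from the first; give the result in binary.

0b1100010000010000101

Subtract column by column in base 2:
  1-0 → 1
  0-0 → 0
  0-1 → 1 (borrow)
  0-1-1 → 0 (borrow)
  1-0-1 → 0
  1-1 → 0
  0-0 → 0
  1-0 → 1
  1-1 → 0
  1-1 → 0
  0-0 → 0
  1-1 → 0
  0-0 → 0
  1-0 → 1
  0-0 → 0
  0-0 → 0
  1-1 → 0
  1-0 → 1
  1-0 → 1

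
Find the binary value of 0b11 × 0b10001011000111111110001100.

0b110100001010111111010100100

Multiply each base-2 digit by 3, carrying:
  0×3 = 0 → write 0
  0×3 = 0 → write 0
  1×3 = 3 → write 1 carry 1
  1×3+1 = 4 → write 0 carry 2
  0×3+2 = 2 → write 0 carry 1
  0×3+1 = 1 → write 1
  0×3 = 0 → write 0
  1×3 = 3 → write 1 carry 1
  1×3+1 = 4 → write 0 carry 2
  1×3+2 = 5 → write 1 carry 2
  1×3+2 = 5 → write 1 carry 2
  1×3+2 = 5 → write 1 carry 2
  1×3+2 = 5 → write 1 carry 2
  1×3+2 = 5 → write 1 carry 2
  1×3+2 = 5 → write 1 carry 2
  0×3+2 = 2 → write 0 carry 1
  0×3+1 = 1 → write 1
  0×3 = 0 → write 0
  1×3 = 3 → write 1 carry 1
  1×3+1 = 4 → write 0 carry 2
  0×3+2 = 2 → write 0 carry 1
  1×3+1 = 4 → write 0 carry 2
  0×3+2 = 2 → write 0 carry 1
  0×3+1 = 1 → write 1
  0×3 = 0 → write 0
  1×3 = 3 → write 1 carry 1
  remaining carry: 1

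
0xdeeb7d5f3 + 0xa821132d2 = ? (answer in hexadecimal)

Add column by column in base 16, right to left:
  3+2 = 5
  f+d = c carry 1
  5+2+1 = 8
  d+3 = 0 carry 1
  7+1+1 = 9
  b+1 = c
  e+2 = 0 carry 1
  e+8+1 = 7 carry 1
  d+a+1 = 8 carry 1
  final carry 1

0x1870c908c5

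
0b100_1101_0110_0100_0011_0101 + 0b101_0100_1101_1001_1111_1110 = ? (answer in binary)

0b101000100011111000110011

Add column by column in base 2, right to left:
  1+0 = 1
  0+1 = 1
  1+1 = 0 carry 1
  0+1+1 = 0 carry 1
  1+1+1 = 1 carry 1
  1+1+1 = 1 carry 1
  0+1+1 = 0 carry 1
  0+1+1 = 0 carry 1
  0+1+1 = 0 carry 1
  0+0+1 = 1
  1+0 = 1
  0+1 = 1
  0+1 = 1
  1+0 = 1
  1+1 = 0 carry 1
  0+1+1 = 0 carry 1
  1+0+1 = 0 carry 1
  0+0+1 = 1
  1+1 = 0 carry 1
  1+0+1 = 0 carry 1
  0+1+1 = 0 carry 1
  0+0+1 = 1
  1+1 = 0 carry 1
  final carry 1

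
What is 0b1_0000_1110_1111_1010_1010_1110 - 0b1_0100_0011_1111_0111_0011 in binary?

Subtract column by column in base 2:
  0-1 → 1 (borrow)
  1-1-1 → 1 (borrow)
  1-0-1 → 0
  1-0 → 1
  0-1 → 1 (borrow)
  1-1-1 → 1 (borrow)
  0-1-1 → 0 (borrow)
  1-0-1 → 0
  0-1 → 1 (borrow)
  1-1-1 → 1 (borrow)
  0-1-1 → 0 (borrow)
  1-1-1 → 1 (borrow)
  1-1-1 → 1 (borrow)
  1-1-1 → 1 (borrow)
  1-0-1 → 0
  1-0 → 1
  0-0 → 0
  1-0 → 1
  1-1 → 0
  1-0 → 1
  0-1 → 1 (borrow)
  0-0-1 → 1 (borrow)
  0-0-1 → 1 (borrow)
  0-0-1 → 1 (borrow)
  1-0-1 → 0

0b111110101011101100111011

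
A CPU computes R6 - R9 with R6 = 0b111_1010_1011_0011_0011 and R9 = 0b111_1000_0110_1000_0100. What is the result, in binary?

0b10010010101111

Subtract column by column in base 2:
  1-0 → 1
  1-0 → 1
  0-1 → 1 (borrow)
  0-0-1 → 1 (borrow)
  1-0-1 → 0
  1-0 → 1
  0-0 → 0
  0-1 → 1 (borrow)
  1-0-1 → 0
  1-1 → 0
  0-1 → 1 (borrow)
  1-0-1 → 0
  0-0 → 0
  1-0 → 1
  0-0 → 0
  1-1 → 0
  1-1 → 0
  1-1 → 0
  1-1 → 0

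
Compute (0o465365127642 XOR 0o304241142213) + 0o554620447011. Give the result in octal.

0o1535744534462

First 0o465365127642 XOR 0o304241142213 = 0o761124065451.
Add column by column in base 8, right to left:
  1+1 = 2
  5+1 = 6
  4+0 = 4
  5+7 = 4 carry 1
  6+4+1 = 3 carry 1
  0+4+1 = 5
  4+0 = 4
  2+2 = 4
  1+6 = 7
  1+4 = 5
  6+5 = 3 carry 1
  7+5+1 = 5 carry 1
  final carry 1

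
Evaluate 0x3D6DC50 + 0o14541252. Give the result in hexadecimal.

0x4099EFA

0o14541252 = 0x32C2AA in hexadecimal.
Add column by column in base 16, right to left:
  0+A = A
  5+A = F
  C+2 = E
  D+C = 9 carry 1
  6+2+1 = 9
  D+3 = 0 carry 1
  3+0+1 = 4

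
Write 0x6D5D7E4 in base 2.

0b110110101011101011111100100

Expand each hex digit to 4 bits: 6=0110 D=1101 5=0101 D=1101 7=0111 E=1110 4=0100.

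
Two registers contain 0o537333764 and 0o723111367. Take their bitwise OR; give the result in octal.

0o737333767

OR each oct digit independently (no carries):
  5|7=7, 3|2=3, 7|3=7, 3|1=3, 3|1=3, 3|1=3, 7|3=7, 6|6=6, 4|7=7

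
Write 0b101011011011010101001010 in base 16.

0xADB54A

Group the bits into nibbles: 1010 1101 1011 0101 0100 1010 → ADB54A.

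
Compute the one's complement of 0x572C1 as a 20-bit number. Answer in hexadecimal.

0xA8D3E

Each hex digit d becomes F−d:
  5→A, 7→8, 2→D, C→3, 1→E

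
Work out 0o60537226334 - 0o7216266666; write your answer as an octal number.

Subtract column by column in base 8:
  4-6 → 6 (borrow)
  3-6-1 → 4 (borrow)
  3-6-1 → 4 (borrow)
  6-6-1 → 7 (borrow)
  2-6-1 → 3 (borrow)
  2-2-1 → 7 (borrow)
  7-6-1 → 0
  3-1 → 2
  5-2 → 3
  0-7 → 1 (borrow)
  6-0-1 → 5

0o51320737446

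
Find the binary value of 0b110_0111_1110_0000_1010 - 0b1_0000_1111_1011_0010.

0b1010110111001011000

Subtract column by column in base 2:
  0-0 → 0
  1-1 → 0
  0-0 → 0
  1-0 → 1
  0-1 → 1 (borrow)
  0-1-1 → 0 (borrow)
  0-0-1 → 1 (borrow)
  0-1-1 → 0 (borrow)
  0-1-1 → 0 (borrow)
  1-1-1 → 1 (borrow)
  1-1-1 → 1 (borrow)
  1-1-1 → 1 (borrow)
  1-0-1 → 0
  1-0 → 1
  1-0 → 1
  0-0 → 0
  0-1 → 1 (borrow)
  1-0-1 → 0
  1-0 → 1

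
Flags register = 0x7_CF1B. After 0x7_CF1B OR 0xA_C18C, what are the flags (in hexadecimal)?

OR each hex digit independently (no carries):
  7|A=F, C|C=C, F|1=F, 1|8=9, B|C=F

0xFCF9F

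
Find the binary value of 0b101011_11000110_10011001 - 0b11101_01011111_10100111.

0b11100110011011110010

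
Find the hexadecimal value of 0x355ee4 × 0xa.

0x215b4e8

Multiply each base-16 digit by 10, carrying:
  4×10 = 40 → write 8 carry 2
  e×10+2 = 142 → write e carry 8
  e×10+8 = 148 → write 4 carry 9
  5×10+9 = 59 → write b carry 3
  5×10+3 = 53 → write 5 carry 3
  3×10+3 = 33 → write 1 carry 2
  remaining carry: 2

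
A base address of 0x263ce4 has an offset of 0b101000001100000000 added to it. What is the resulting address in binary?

0x263ce4 = 0b1001100011110011100100 in binary.
Add column by column in base 2, right to left:
  0+0 = 0
  0+0 = 0
  1+0 = 1
  0+0 = 0
  0+0 = 0
  1+0 = 1
  1+0 = 1
  1+0 = 1
  0+1 = 1
  0+1 = 1
  1+0 = 1
  1+0 = 1
  1+0 = 1
  1+0 = 1
  0+0 = 0
  0+1 = 1
  0+0 = 0
  1+1 = 0 carry 1
  1+0+1 = 0 carry 1
  0+0+1 = 1
  0+0 = 0
  1+0 = 1

0b1010001011111111100100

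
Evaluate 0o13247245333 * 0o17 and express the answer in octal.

0o251715661325

Multiply each base-8 digit by 15, carrying:
  3×15 = 45 → write 5 carry 5
  3×15+5 = 50 → write 2 carry 6
  3×15+6 = 51 → write 3 carry 6
  5×15+6 = 81 → write 1 carry 10
  4×15+10 = 70 → write 6 carry 8
  2×15+8 = 38 → write 6 carry 4
  7×15+4 = 109 → write 5 carry 13
  4×15+13 = 73 → write 1 carry 9
  2×15+9 = 39 → write 7 carry 4
  3×15+4 = 49 → write 1 carry 6
  1×15+6 = 21 → write 5 carry 2
  remaining carry: 2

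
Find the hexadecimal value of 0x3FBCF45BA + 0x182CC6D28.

0x57E9BB2E2

Add column by column in base 16, right to left:
  A+8 = 2 carry 1
  B+2+1 = E
  5+D = 2 carry 1
  4+6+1 = B
  F+C = B carry 1
  C+C+1 = 9 carry 1
  B+2+1 = E
  F+8 = 7 carry 1
  3+1+1 = 5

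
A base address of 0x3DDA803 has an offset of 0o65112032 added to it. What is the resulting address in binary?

0b100101100100011110000011101

0x3DDA803 = 0b11110111011010100000000011 in binary.
0o65112032 = 0b110101001001010000011010 in binary.
Add column by column in base 2, right to left:
  1+0 = 1
  1+1 = 0 carry 1
  0+0+1 = 1
  0+1 = 1
  0+1 = 1
  0+0 = 0
  0+0 = 0
  0+0 = 0
  0+0 = 0
  0+0 = 0
  0+1 = 1
  1+0 = 1
  0+1 = 1
  1+0 = 1
  0+0 = 0
  1+1 = 0 carry 1
  1+0+1 = 0 carry 1
  0+0+1 = 1
  1+1 = 0 carry 1
  1+0+1 = 0 carry 1
  1+1+1 = 1 carry 1
  0+0+1 = 1
  1+1 = 0 carry 1
  1+1+1 = 1 carry 1
  1+0+1 = 0 carry 1
  1+0+1 = 0 carry 1
  final carry 1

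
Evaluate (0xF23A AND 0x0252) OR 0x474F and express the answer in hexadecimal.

0xF23A AND 0x0252 = 0x0212.
Then OR with 0x474F.

0x475F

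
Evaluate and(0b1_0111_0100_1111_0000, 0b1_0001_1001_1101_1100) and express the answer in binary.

AND bit by bit (1 only where both bits are 1):
  10111010011110000
& 10001100111011100
= 10001000011010000

0b10001000011010000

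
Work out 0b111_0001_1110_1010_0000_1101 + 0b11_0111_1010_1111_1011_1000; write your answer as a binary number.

Add column by column in base 2, right to left:
  1+0 = 1
  0+0 = 0
  1+0 = 1
  1+1 = 0 carry 1
  0+1+1 = 0 carry 1
  0+1+1 = 0 carry 1
  0+0+1 = 1
  0+1 = 1
  0+1 = 1
  1+1 = 0 carry 1
  0+1+1 = 0 carry 1
  1+1+1 = 1 carry 1
  0+0+1 = 1
  1+1 = 0 carry 1
  1+0+1 = 0 carry 1
  1+1+1 = 1 carry 1
  1+1+1 = 1 carry 1
  0+1+1 = 0 carry 1
  0+1+1 = 0 carry 1
  0+0+1 = 1
  1+1 = 0 carry 1
  1+1+1 = 1 carry 1
  1+0+1 = 0 carry 1
  final carry 1

0b101010011001100111000101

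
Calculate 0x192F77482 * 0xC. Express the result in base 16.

Multiply each base-16 digit by 12, carrying:
  2×12 = 24 → write 8 carry 1
  8×12+1 = 97 → write 1 carry 6
  4×12+6 = 54 → write 6 carry 3
  7×12+3 = 87 → write 7 carry 5
  7×12+5 = 89 → write 9 carry 5
  F×12+5 = 185 → write 9 carry 11
  2×12+11 = 35 → write 3 carry 2
  9×12+2 = 110 → write E carry 6
  1×12+6 = 18 → write 2 carry 1
  remaining carry: 1

0x12E3997618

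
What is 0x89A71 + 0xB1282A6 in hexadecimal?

0xB1B1D17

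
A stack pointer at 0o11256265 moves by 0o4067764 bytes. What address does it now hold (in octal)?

Add column by column in base 8, right to left:
  5+4 = 1 carry 1
  6+6+1 = 5 carry 1
  2+7+1 = 2 carry 1
  6+7+1 = 6 carry 1
  5+6+1 = 4 carry 1
  2+0+1 = 3
  1+4 = 5
  1+0 = 1

0o15346251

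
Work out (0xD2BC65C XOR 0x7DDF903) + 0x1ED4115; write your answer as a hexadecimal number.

0xCE38074

First 0xD2BC65C XOR 0x7DDF903 = 0xAF63F5F.
Add column by column in base 16, right to left:
  F+5 = 4 carry 1
  5+1+1 = 7
  F+1 = 0 carry 1
  3+4+1 = 8
  6+D = 3 carry 1
  F+E+1 = E carry 1
  A+1+1 = C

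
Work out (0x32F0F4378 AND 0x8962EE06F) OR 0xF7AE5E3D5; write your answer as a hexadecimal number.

0xF7EEFE3FD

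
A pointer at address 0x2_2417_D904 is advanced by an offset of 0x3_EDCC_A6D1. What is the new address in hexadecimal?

Add column by column in base 16, right to left:
  4+1 = 5
  0+D = D
  9+6 = F
  D+A = 7 carry 1
  7+C+1 = 4 carry 1
  1+C+1 = E
  4+D = 1 carry 1
  2+E+1 = 1 carry 1
  2+3+1 = 6

0x611E47FD5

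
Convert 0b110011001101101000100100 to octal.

Group the bits in threes: 110 011 001 101 101 000 100 100 → 63155044.

0o63155044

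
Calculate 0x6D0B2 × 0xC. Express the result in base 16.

0x51C858

Multiply each base-16 digit by 12, carrying:
  2×12 = 24 → write 8 carry 1
  B×12+1 = 133 → write 5 carry 8
  0×12+8 = 8 → write 8
  D×12 = 156 → write C carry 9
  6×12+9 = 81 → write 1 carry 5
  remaining carry: 5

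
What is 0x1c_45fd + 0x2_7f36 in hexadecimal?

Add column by column in base 16, right to left:
  d+6 = 3 carry 1
  f+3+1 = 3 carry 1
  5+f+1 = 5 carry 1
  4+7+1 = c
  c+2 = e
  1+0 = 1

0x1ec533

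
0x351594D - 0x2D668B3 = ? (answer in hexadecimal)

0x7AF09A

Subtract column by column in base 16:
  D-3 → A
  4-B → 9 (borrow)
  9-8-1 → 0
  5-6 → F (borrow)
  1-6-1 → A (borrow)
  5-D-1 → 7 (borrow)
  3-2-1 → 0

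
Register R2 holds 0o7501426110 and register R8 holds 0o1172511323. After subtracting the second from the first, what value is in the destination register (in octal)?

0o6306714565

Subtract column by column in base 8:
  0-3 → 5 (borrow)
  1-2-1 → 6 (borrow)
  1-3-1 → 5 (borrow)
  6-1-1 → 4
  2-1 → 1
  4-5 → 7 (borrow)
  1-2-1 → 6 (borrow)
  0-7-1 → 0 (borrow)
  5-1-1 → 3
  7-1 → 6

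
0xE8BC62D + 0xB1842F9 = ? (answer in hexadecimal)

0x19A40926

Add column by column in base 16, right to left:
  D+9 = 6 carry 1
  2+F+1 = 2 carry 1
  6+2+1 = 9
  C+4 = 0 carry 1
  B+8+1 = 4 carry 1
  8+1+1 = A
  E+B = 9 carry 1
  final carry 1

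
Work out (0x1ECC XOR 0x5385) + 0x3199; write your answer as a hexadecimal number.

0x7EE2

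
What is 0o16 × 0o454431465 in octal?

Multiply each base-8 digit by 14, carrying:
  5×14 = 70 → write 6 carry 8
  6×14+8 = 92 → write 4 carry 11
  4×14+11 = 67 → write 3 carry 8
  1×14+8 = 22 → write 6 carry 2
  3×14+2 = 44 → write 4 carry 5
  4×14+5 = 61 → write 5 carry 7
  4×14+7 = 63 → write 7 carry 7
  5×14+7 = 77 → write 5 carry 9
  4×14+9 = 65 → write 1 carry 8
  remaining carry: 10

0o10157546346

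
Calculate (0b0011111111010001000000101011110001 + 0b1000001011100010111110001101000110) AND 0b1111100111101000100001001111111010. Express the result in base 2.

0b1100000010100000100000001000110010

Add column by column in base 2, right to left:
  1+0 = 1
  0+1 = 1
  0+1 = 1
  0+0 = 0
  1+0 = 1
  1+0 = 1
  1+1 = 0 carry 1
  1+0+1 = 0 carry 1
  0+1+1 = 0 carry 1
  1+1+1 = 1 carry 1
  0+0+1 = 1
  1+0 = 1
  0+0 = 0
  0+1 = 1
  0+1 = 1
  0+1 = 1
  0+1 = 1
  0+1 = 1
  1+0 = 1
  0+1 = 1
  0+0 = 0
  0+0 = 0
  1+0 = 1
  0+1 = 1
  1+1 = 0 carry 1
  1+1+1 = 1 carry 1
  1+0+1 = 0 carry 1
  1+1+1 = 1 carry 1
  1+0+1 = 0 carry 1
  1+0+1 = 0 carry 1
  1+0+1 = 0 carry 1
  1+0+1 = 0 carry 1
  0+0+1 = 1
  0+1 = 1
Sum = 0b1100001010110011111110111000110111; now AND with 0b1111100111101000100001001111111010:
  1100001010110011111110111000110111
& 1111100111101000100001001111111010
= 1100000010100000100000001000110010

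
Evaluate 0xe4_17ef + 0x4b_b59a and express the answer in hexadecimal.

Add column by column in base 16, right to left:
  f+a = 9 carry 1
  e+9+1 = 8 carry 1
  7+5+1 = d
  1+b = c
  4+b = f
  e+4 = 2 carry 1
  final carry 1

0x12fcd89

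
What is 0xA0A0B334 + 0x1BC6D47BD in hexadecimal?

0x25D0DFAF1

Add column by column in base 16, right to left:
  4+D = 1 carry 1
  3+B+1 = F
  3+7 = A
  B+4 = F
  0+D = D
  A+6 = 0 carry 1
  0+C+1 = D
  A+B = 5 carry 1
  0+1+1 = 2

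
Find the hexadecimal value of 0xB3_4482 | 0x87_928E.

0xB7D68E

OR each hex digit independently (no carries):
  B|8=B, 3|7=7, 4|9=D, 4|2=6, 8|8=8, 2|E=E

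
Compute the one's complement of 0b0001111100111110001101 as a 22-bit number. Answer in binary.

Invert each bit: 0001111100111110001101 → 1110000011000001110010.

0b1110000011000001110010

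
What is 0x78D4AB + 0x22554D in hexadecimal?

Add column by column in base 16, right to left:
  B+D = 8 carry 1
  A+4+1 = F
  4+5 = 9
  D+5 = 2 carry 1
  8+2+1 = B
  7+2 = 9

0x9B29F8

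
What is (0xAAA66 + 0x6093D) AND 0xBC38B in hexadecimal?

Add column by column in base 16, right to left:
  6+D = 3 carry 1
  6+3+1 = A
  A+9 = 3 carry 1
  A+0+1 = B
  A+6 = 0 carry 1
  final carry 1
Sum = 0x10B3A3; now AND with 0xBC38B:
  1&0=0, 0&B=0, B&C=8, 3&3=3, A&8=8, 3&B=3

0x8383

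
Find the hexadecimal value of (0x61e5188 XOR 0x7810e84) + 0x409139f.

First 0x61e5188 XOR 0x7810e84 = 0x19f5f0c.
Add column by column in base 16, right to left:
  c+f = b carry 1
  0+9+1 = a
  f+3 = 2 carry 1
  5+1+1 = 7
  f+9 = 8 carry 1
  9+0+1 = a
  1+4 = 5

0x5a872ab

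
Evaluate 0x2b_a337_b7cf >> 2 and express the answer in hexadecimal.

2 bits is not a whole number of base-16 digits; in binary: 10101110100011001101111011011111001111 >> 2 = 101011101000110011011110110111110011.

0xae8cdedf3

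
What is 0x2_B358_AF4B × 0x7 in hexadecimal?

0x12E76CCB0D

Multiply each base-16 digit by 7, carrying:
  B×7 = 77 → write D carry 4
  4×7+4 = 32 → write 0 carry 2
  F×7+2 = 107 → write B carry 6
  A×7+6 = 76 → write C carry 4
  8×7+4 = 60 → write C carry 3
  5×7+3 = 38 → write 6 carry 2
  3×7+2 = 23 → write 7 carry 1
  B×7+1 = 78 → write E carry 4
  2×7+4 = 18 → write 2 carry 1
  remaining carry: 1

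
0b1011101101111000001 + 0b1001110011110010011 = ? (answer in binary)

Add column by column in base 2, right to left:
  1+1 = 0 carry 1
  0+1+1 = 0 carry 1
  0+0+1 = 1
  0+0 = 0
  0+1 = 1
  0+0 = 0
  1+0 = 1
  1+1 = 0 carry 1
  1+1+1 = 1 carry 1
  1+1+1 = 1 carry 1
  0+1+1 = 0 carry 1
  1+0+1 = 0 carry 1
  1+0+1 = 0 carry 1
  0+1+1 = 0 carry 1
  1+1+1 = 1 carry 1
  1+1+1 = 1 carry 1
  1+0+1 = 0 carry 1
  0+0+1 = 1
  1+1 = 0 carry 1
  final carry 1

0b10101100001101010100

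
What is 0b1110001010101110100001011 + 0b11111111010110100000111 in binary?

Add column by column in base 2, right to left:
  1+1 = 0 carry 1
  1+1+1 = 1 carry 1
  0+1+1 = 0 carry 1
  1+0+1 = 0 carry 1
  0+0+1 = 1
  0+0 = 0
  0+0 = 0
  0+0 = 0
  1+1 = 0 carry 1
  0+0+1 = 1
  1+1 = 0 carry 1
  1+1+1 = 1 carry 1
  1+0+1 = 0 carry 1
  0+1+1 = 0 carry 1
  1+0+1 = 0 carry 1
  0+1+1 = 0 carry 1
  1+1+1 = 1 carry 1
  0+1+1 = 0 carry 1
  1+1+1 = 1 carry 1
  0+1+1 = 0 carry 1
  0+1+1 = 0 carry 1
  0+1+1 = 0 carry 1
  1+1+1 = 1 carry 1
  1+0+1 = 0 carry 1
  1+0+1 = 0 carry 1
  final carry 1

0b10010001010000101000010010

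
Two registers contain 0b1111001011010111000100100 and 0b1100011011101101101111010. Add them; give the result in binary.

0b11011100111000100110011110

Add column by column in base 2, right to left:
  0+0 = 0
  0+1 = 1
  1+0 = 1
  0+1 = 1
  0+1 = 1
  1+1 = 0 carry 1
  0+1+1 = 0 carry 1
  0+0+1 = 1
  0+1 = 1
  1+1 = 0 carry 1
  1+0+1 = 0 carry 1
  1+1+1 = 1 carry 1
  0+1+1 = 0 carry 1
  1+0+1 = 0 carry 1
  0+1+1 = 0 carry 1
  1+1+1 = 1 carry 1
  1+1+1 = 1 carry 1
  0+0+1 = 1
  1+1 = 0 carry 1
  0+1+1 = 0 carry 1
  0+0+1 = 1
  1+0 = 1
  1+0 = 1
  1+1 = 0 carry 1
  1+1+1 = 1 carry 1
  final carry 1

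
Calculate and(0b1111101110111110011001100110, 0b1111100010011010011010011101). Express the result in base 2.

0b1111100010011010011000000100

AND bit by bit (1 only where both bits are 1):
  1111101110111110011001100110
& 1111100010011010011010011101
= 1111100010011010011000000100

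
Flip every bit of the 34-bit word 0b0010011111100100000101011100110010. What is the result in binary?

0b1101100000011011111010100011001101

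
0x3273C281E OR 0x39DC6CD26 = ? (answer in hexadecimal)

0x3BFFEED3E

OR each hex digit independently (no carries):
  3|3=3, 2|9=B, 7|D=F, 3|C=F, C|6=E, 2|C=E, 8|D=D, 1|2=3, E|6=E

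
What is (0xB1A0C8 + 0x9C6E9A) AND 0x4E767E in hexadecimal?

0x4E0662

Add column by column in base 16, right to left:
  8+A = 2 carry 1
  C+9+1 = 6 carry 1
  0+E+1 = F
  A+6 = 0 carry 1
  1+C+1 = E
  B+9 = 4 carry 1
  final carry 1
Sum = 0x14E0F62; now AND with 0x4E767E:
  1&0=0, 4&4=4, E&E=E, 0&7=0, F&6=6, 6&7=6, 2&E=2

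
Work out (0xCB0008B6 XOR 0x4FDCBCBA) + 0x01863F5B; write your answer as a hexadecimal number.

First 0xCB0008B6 XOR 0x4FDCBCBA = 0x84DCB40C.
Add column by column in base 16, right to left:
  C+B = 7 carry 1
  0+5+1 = 6
  4+F = 3 carry 1
  B+3+1 = F
  C+6 = 2 carry 1
  D+8+1 = 6 carry 1
  4+1+1 = 6
  8+0 = 8

0x8662F367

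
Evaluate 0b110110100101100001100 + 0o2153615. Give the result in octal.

0b110110100101100001100 = 0o6645414 in octal.
Add column by column in base 8, right to left:
  4+5 = 1 carry 1
  1+1+1 = 3
  4+6 = 2 carry 1
  5+3+1 = 1 carry 1
  4+5+1 = 2 carry 1
  6+1+1 = 0 carry 1
  6+2+1 = 1 carry 1
  final carry 1

0o11021231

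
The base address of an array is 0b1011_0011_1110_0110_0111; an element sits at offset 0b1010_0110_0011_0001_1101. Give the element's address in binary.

Add column by column in base 2, right to left:
  1+1 = 0 carry 1
  1+0+1 = 0 carry 1
  1+1+1 = 1 carry 1
  0+1+1 = 0 carry 1
  0+1+1 = 0 carry 1
  1+0+1 = 0 carry 1
  1+0+1 = 0 carry 1
  0+0+1 = 1
  0+1 = 1
  1+1 = 0 carry 1
  1+0+1 = 0 carry 1
  1+0+1 = 0 carry 1
  1+0+1 = 0 carry 1
  1+1+1 = 1 carry 1
  0+1+1 = 0 carry 1
  0+0+1 = 1
  1+0 = 1
  1+1 = 0 carry 1
  0+0+1 = 1
  1+1 = 0 carry 1
  final carry 1

0b101011010000110000100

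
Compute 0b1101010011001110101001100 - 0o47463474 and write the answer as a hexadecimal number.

0b1101010011001110101001100 = 0x1A99D4C in hexadecimal.
0o47463474 = 0x9E673C in hexadecimal.
Subtract column by column in base 16:
  C-C → 0
  4-3 → 1
  D-7 → 6
  9-6 → 3
  9-E → B (borrow)
  A-9-1 → 0
  1-0 → 1

0x10B3610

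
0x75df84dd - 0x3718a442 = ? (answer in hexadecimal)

0x3ec6e09b

Subtract column by column in base 16:
  d-2 → b
  d-4 → 9
  4-4 → 0
  8-a → e (borrow)
  f-8-1 → 6
  d-1 → c
  5-7 → e (borrow)
  7-3-1 → 3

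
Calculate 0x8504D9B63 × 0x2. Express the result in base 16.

0x10A09B36C6

Multiply each base-16 digit by 2, carrying:
  3×2 = 6 → write 6
  6×2 = 12 → write C
  B×2 = 22 → write 6 carry 1
  9×2+1 = 19 → write 3 carry 1
  D×2+1 = 27 → write B carry 1
  4×2+1 = 9 → write 9
  0×2 = 0 → write 0
  5×2 = 10 → write A
  8×2 = 16 → write 0 carry 1
  remaining carry: 1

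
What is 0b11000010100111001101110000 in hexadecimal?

0x30a7370

Group the bits into nibbles: 0011 0000 1010 0111 0011 0111 0000 → 30a7370.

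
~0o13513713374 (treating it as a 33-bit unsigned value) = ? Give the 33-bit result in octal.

0o64264064403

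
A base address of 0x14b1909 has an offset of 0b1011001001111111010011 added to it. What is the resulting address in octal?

0o135734334

0x14b1909 = 0o122614411 in octal.
0b1011001001111111010011 = 0o13117723 in octal.
Add column by column in base 8, right to left:
  1+3 = 4
  1+2 = 3
  4+7 = 3 carry 1
  4+7+1 = 4 carry 1
  1+1+1 = 3
  6+1 = 7
  2+3 = 5
  2+1 = 3
  1+0 = 1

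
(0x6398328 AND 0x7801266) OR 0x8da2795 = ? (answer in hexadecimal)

0x6398328 AND 0x7801266 = 0x6000220.
Then OR with 0x8da2795.

0xeda27b5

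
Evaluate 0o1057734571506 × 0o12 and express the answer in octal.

Multiply each base-8 digit by 10, carrying:
  6×10 = 60 → write 4 carry 7
  0×10+7 = 7 → write 7
  5×10 = 50 → write 2 carry 6
  1×10+6 = 16 → write 0 carry 2
  7×10+2 = 72 → write 0 carry 9
  5×10+9 = 59 → write 3 carry 7
  4×10+7 = 47 → write 7 carry 5
  3×10+5 = 35 → write 3 carry 4
  7×10+4 = 74 → write 2 carry 9
  7×10+9 = 79 → write 7 carry 9
  5×10+9 = 59 → write 3 carry 7
  0×10+7 = 7 → write 7
  1×10 = 10 → write 2 carry 1
  remaining carry: 1

0o12737237300274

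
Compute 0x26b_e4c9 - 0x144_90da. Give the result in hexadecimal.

0x12753ef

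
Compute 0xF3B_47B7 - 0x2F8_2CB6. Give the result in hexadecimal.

Subtract column by column in base 16:
  7-6 → 1
  B-B → 0
  7-C → B (borrow)
  4-2-1 → 1
  B-8 → 3
  3-F → 4 (borrow)
  F-2-1 → C

0xC431B01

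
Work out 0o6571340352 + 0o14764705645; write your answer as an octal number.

Add column by column in base 8, right to left:
  2+5 = 7
  5+4 = 1 carry 1
  3+6+1 = 2 carry 1
  0+5+1 = 6
  4+0 = 4
  3+7 = 2 carry 1
  1+4+1 = 6
  7+6 = 5 carry 1
  5+7+1 = 5 carry 1
  6+4+1 = 3 carry 1
  0+1+1 = 2

0o23556246217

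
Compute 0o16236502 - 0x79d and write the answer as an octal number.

0x79d = 0o3635 in octal.
Subtract column by column in base 8:
  2-5 → 5 (borrow)
  0-3-1 → 4 (borrow)
  5-6-1 → 6 (borrow)
  6-3-1 → 2
  3-0 → 3
  2-0 → 2
  6-0 → 6
  1-0 → 1

0o16232645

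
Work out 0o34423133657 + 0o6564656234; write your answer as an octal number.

Add column by column in base 8, right to left:
  7+4 = 3 carry 1
  5+3+1 = 1 carry 1
  6+2+1 = 1 carry 1
  3+6+1 = 2 carry 1
  3+5+1 = 1 carry 1
  1+6+1 = 0 carry 1
  3+4+1 = 0 carry 1
  2+6+1 = 1 carry 1
  4+5+1 = 2 carry 1
  4+6+1 = 3 carry 1
  3+0+1 = 4

0o43210012113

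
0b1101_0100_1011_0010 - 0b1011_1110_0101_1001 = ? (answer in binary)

Subtract column by column in base 2:
  0-1 → 1 (borrow)
  1-0-1 → 0
  0-0 → 0
  0-1 → 1 (borrow)
  1-1-1 → 1 (borrow)
  1-0-1 → 0
  0-1 → 1 (borrow)
  1-0-1 → 0
  0-0 → 0
  0-1 → 1 (borrow)
  1-1-1 → 1 (borrow)
  0-1-1 → 0 (borrow)
  1-1-1 → 1 (borrow)
  0-1-1 → 0 (borrow)
  1-0-1 → 0
  1-1 → 0

0b1011001011001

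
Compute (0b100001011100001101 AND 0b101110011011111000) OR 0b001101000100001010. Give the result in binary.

0b101101011100001010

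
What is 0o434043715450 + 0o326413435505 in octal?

0o762457353155

Add column by column in base 8, right to left:
  0+5 = 5
  5+0 = 5
  4+5 = 1 carry 1
  5+5+1 = 3 carry 1
  1+3+1 = 5
  7+4 = 3 carry 1
  3+3+1 = 7
  4+1 = 5
  0+4 = 4
  4+6 = 2 carry 1
  3+2+1 = 6
  4+3 = 7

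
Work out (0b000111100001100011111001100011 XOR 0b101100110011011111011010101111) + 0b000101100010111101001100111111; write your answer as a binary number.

0b110000110101111001110000001011

First 0b000111100001100011111001100011 XOR 0b101100110011011111011010101111 = 0b101011010010111100100011001100.
Add column by column in base 2, right to left:
  0+1 = 1
  0+1 = 1
  1+1 = 0 carry 1
  1+1+1 = 1 carry 1
  0+1+1 = 0 carry 1
  0+1+1 = 0 carry 1
  1+0+1 = 0 carry 1
  1+0+1 = 0 carry 1
  0+1+1 = 0 carry 1
  0+1+1 = 0 carry 1
  0+0+1 = 1
  1+0 = 1
  0+1 = 1
  0+0 = 0
  1+1 = 0 carry 1
  1+1+1 = 1 carry 1
  1+1+1 = 1 carry 1
  1+1+1 = 1 carry 1
  0+0+1 = 1
  1+1 = 0 carry 1
  0+0+1 = 1
  0+0 = 0
  1+0 = 1
  0+1 = 1
  1+1 = 0 carry 1
  1+0+1 = 0 carry 1
  0+1+1 = 0 carry 1
  1+0+1 = 0 carry 1
  0+0+1 = 1
  1+0 = 1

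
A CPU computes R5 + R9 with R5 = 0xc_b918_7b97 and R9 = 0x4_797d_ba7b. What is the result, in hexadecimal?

0x1132963612

Add column by column in base 16, right to left:
  7+b = 2 carry 1
  9+7+1 = 1 carry 1
  b+a+1 = 6 carry 1
  7+b+1 = 3 carry 1
  8+d+1 = 6 carry 1
  1+7+1 = 9
  9+9 = 2 carry 1
  b+7+1 = 3 carry 1
  c+4+1 = 1 carry 1
  final carry 1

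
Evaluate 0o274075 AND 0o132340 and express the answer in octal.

AND each oct digit independently (no carries):
  2&1=0, 7&3=3, 4&2=0, 0&3=0, 7&4=4, 5&0=0

0o030040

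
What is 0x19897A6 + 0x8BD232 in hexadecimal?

Add column by column in base 16, right to left:
  6+2 = 8
  A+3 = D
  7+2 = 9
  9+D = 6 carry 1
  8+B+1 = 4 carry 1
  9+8+1 = 2 carry 1
  1+0+1 = 2

0x22469D8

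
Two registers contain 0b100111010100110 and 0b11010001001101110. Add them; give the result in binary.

Add column by column in base 2, right to left:
  0+0 = 0
  1+1 = 0 carry 1
  1+1+1 = 1 carry 1
  0+1+1 = 0 carry 1
  0+0+1 = 1
  1+1 = 0 carry 1
  0+1+1 = 0 carry 1
  1+0+1 = 0 carry 1
  0+0+1 = 1
  1+1 = 0 carry 1
  1+0+1 = 0 carry 1
  1+0+1 = 0 carry 1
  0+0+1 = 1
  0+1 = 1
  1+0 = 1
  0+1 = 1
  0+1 = 1

0b11111000100010100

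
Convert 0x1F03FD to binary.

Expand each hex digit to 4 bits: 1=0001 F=1111 0=0000 3=0011 F=1111 D=1101.

0b111110000001111111101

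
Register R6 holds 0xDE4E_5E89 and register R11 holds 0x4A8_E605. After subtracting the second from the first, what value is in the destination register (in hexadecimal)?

Subtract column by column in base 16:
  9-5 → 4
  8-0 → 8
  E-6 → 8
  5-E → 7 (borrow)
  E-8-1 → 5
  4-A → A (borrow)
  E-4-1 → 9
  D-0 → D

0xD9A57884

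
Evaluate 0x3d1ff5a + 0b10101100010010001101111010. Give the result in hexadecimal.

0b10101100010010001101111010 = 0x2b1237a in hexadecimal.
Add column by column in base 16, right to left:
  a+a = 4 carry 1
  5+7+1 = d
  f+3 = 2 carry 1
  f+2+1 = 2 carry 1
  1+1+1 = 3
  d+b = 8 carry 1
  3+2+1 = 6

0x68322d4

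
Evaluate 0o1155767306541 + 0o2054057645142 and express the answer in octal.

Add column by column in base 8, right to left:
  1+2 = 3
  4+4 = 0 carry 1
  5+1+1 = 7
  6+5 = 3 carry 1
  0+4+1 = 5
  3+6 = 1 carry 1
  7+7+1 = 7 carry 1
  6+5+1 = 4 carry 1
  7+0+1 = 0 carry 1
  5+4+1 = 2 carry 1
  5+5+1 = 3 carry 1
  1+0+1 = 2
  1+2 = 3

0o3232047153703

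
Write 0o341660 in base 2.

0b11100001110110000

Each octal digit is 3 bits: 3=011 4=100 1=001 6=110 6=110 0=000.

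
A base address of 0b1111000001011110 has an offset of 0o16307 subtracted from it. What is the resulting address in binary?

0o16307 = 0b1110011000111 in binary.
Subtract column by column in base 2:
  0-1 → 1 (borrow)
  1-1-1 → 1 (borrow)
  1-1-1 → 1 (borrow)
  1-0-1 → 0
  1-0 → 1
  0-0 → 0
  1-1 → 0
  0-1 → 1 (borrow)
  0-0-1 → 1 (borrow)
  0-0-1 → 1 (borrow)
  0-1-1 → 0 (borrow)
  0-1-1 → 0 (borrow)
  1-1-1 → 1 (borrow)
  1-0-1 → 0
  1-0 → 1
  1-0 → 1

0b1101001110010111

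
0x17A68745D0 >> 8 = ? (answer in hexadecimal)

Shifting right by 8 bits = 2 hex digits: drop the last 2.

0x17A68745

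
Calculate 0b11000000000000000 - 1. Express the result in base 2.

The trailing 15 digits are 0, so subtracting 1 borrows through: they become 1 and the next digit up decrements.

0b10111111111111111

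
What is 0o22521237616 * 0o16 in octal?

Multiply each base-8 digit by 14, carrying:
  6×14 = 84 → write 4 carry 10
  1×14+10 = 24 → write 0 carry 3
  6×14+3 = 87 → write 7 carry 10
  7×14+10 = 108 → write 4 carry 13
  3×14+13 = 55 → write 7 carry 6
  2×14+6 = 34 → write 2 carry 4
  1×14+4 = 18 → write 2 carry 2
  2×14+2 = 30 → write 6 carry 3
  5×14+3 = 73 → write 1 carry 9
  2×14+9 = 37 → write 5 carry 4
  2×14+4 = 32 → write 0 carry 4
  remaining carry: 4

0o405162274704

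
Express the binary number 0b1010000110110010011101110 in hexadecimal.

Group the bits into nibbles: 0001 0100 0011 0110 0100 1110 1110 → 14364ee.

0x14364ee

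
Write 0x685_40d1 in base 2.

0b110100001010100000011010001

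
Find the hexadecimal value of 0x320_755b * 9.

0x1c242033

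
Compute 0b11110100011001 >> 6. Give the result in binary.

Right shift by 6: drop the 6 least-significant bits.

0b11110100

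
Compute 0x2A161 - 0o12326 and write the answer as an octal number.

0o506213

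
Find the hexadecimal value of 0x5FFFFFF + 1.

0x6000000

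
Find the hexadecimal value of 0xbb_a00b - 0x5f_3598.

Subtract column by column in base 16:
  b-8 → 3
  0-9 → 7 (borrow)
  0-5-1 → a (borrow)
  a-3-1 → 6
  b-f → c (borrow)
  b-5-1 → 5

0x5c6a73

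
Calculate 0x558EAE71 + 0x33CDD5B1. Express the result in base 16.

0x895C8422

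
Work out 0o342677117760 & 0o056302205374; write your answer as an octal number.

0o042202005360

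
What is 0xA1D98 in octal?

Expand each hex digit to 4 bits: A=1010 1=0001 D=1101 9=1001 8=1000.
Group the bits in threes: 010 100 001 110 110 011 000 → 2416630.

0o2416630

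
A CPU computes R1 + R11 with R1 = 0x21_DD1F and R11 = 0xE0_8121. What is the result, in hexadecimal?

0x1025E40

Add column by column in base 16, right to left:
  F+1 = 0 carry 1
  1+2+1 = 4
  D+1 = E
  D+8 = 5 carry 1
  1+0+1 = 2
  2+E = 0 carry 1
  final carry 1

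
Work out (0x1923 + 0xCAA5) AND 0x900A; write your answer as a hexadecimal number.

0x8008

Add column by column in base 16, right to left:
  3+5 = 8
  2+A = C
  9+A = 3 carry 1
  1+C+1 = E
Sum = 0xE3C8; now AND with 0x900A:
  E&9=8, 3&0=0, C&0=0, 8&A=8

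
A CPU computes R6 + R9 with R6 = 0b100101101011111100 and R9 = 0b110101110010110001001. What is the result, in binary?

0b111010100000010000101

Add column by column in base 2, right to left:
  0+1 = 1
  0+0 = 0
  1+0 = 1
  1+1 = 0 carry 1
  1+0+1 = 0 carry 1
  1+0+1 = 0 carry 1
  1+0+1 = 0 carry 1
  1+1+1 = 1 carry 1
  0+1+1 = 0 carry 1
  1+0+1 = 0 carry 1
  0+1+1 = 0 carry 1
  1+0+1 = 0 carry 1
  1+0+1 = 0 carry 1
  0+1+1 = 0 carry 1
  1+1+1 = 1 carry 1
  0+1+1 = 0 carry 1
  0+0+1 = 1
  1+1 = 0 carry 1
  0+0+1 = 1
  0+1 = 1
  0+1 = 1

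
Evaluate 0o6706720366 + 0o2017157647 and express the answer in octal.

0o10726100235

Add column by column in base 8, right to left:
  6+7 = 5 carry 1
  6+4+1 = 3 carry 1
  3+6+1 = 2 carry 1
  0+7+1 = 0 carry 1
  2+5+1 = 0 carry 1
  7+1+1 = 1 carry 1
  6+7+1 = 6 carry 1
  0+1+1 = 2
  7+0 = 7
  6+2 = 0 carry 1
  final carry 1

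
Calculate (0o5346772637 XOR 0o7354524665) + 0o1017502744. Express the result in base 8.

0o3031761016

First 0o5346772637 XOR 0o7354524665 = 0o2012256052.
Add column by column in base 8, right to left:
  2+4 = 6
  5+4 = 1 carry 1
  0+7+1 = 0 carry 1
  6+2+1 = 1 carry 1
  5+0+1 = 6
  2+5 = 7
  2+7 = 1 carry 1
  1+1+1 = 3
  0+0 = 0
  2+1 = 3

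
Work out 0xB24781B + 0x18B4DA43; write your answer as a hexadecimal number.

0x23D9525E

Add column by column in base 16, right to left:
  B+3 = E
  1+4 = 5
  8+A = 2 carry 1
  7+D+1 = 5 carry 1
  4+4+1 = 9
  2+B = D
  B+8 = 3 carry 1
  0+1+1 = 2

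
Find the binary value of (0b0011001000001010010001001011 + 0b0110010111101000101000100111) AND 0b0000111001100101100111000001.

0b11001100000100001000000

Add column by column in base 2, right to left:
  1+1 = 0 carry 1
  1+1+1 = 1 carry 1
  0+1+1 = 0 carry 1
  1+0+1 = 0 carry 1
  0+0+1 = 1
  0+1 = 1
  1+0 = 1
  0+0 = 0
  0+0 = 0
  0+1 = 1
  1+0 = 1
  0+1 = 1
  0+0 = 0
  1+0 = 1
  0+0 = 0
  1+1 = 0 carry 1
  0+0+1 = 1
  0+1 = 1
  0+1 = 1
  0+1 = 1
  0+1 = 1
  1+0 = 1
  0+1 = 1
  0+0 = 0
  1+0 = 1
  1+1 = 0 carry 1
  0+1+1 = 0 carry 1
  final carry 1
Sum = 0b1001011111110010111001110010; now AND with 0b0000111001100101100111000001:
  1001011111110010111001110010
& 0000111001100101100111000001
= 0000011001100000100001000000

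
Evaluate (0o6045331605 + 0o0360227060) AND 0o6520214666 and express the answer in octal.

Add column by column in base 8, right to left:
  5+0 = 5
  0+6 = 6
  6+0 = 6
  1+7 = 0 carry 1
  3+2+1 = 6
  3+2 = 5
  5+0 = 5
  4+6 = 2 carry 1
  0+3+1 = 4
  6+0 = 6
Sum = 0o6425560665; now AND with 0o6520214666:
  6&6=6, 4&5=4, 2&2=2, 5&0=0, 5&2=0, 6&1=0, 0&4=0, 6&6=6, 6&6=6, 5&6=4

0o6420000664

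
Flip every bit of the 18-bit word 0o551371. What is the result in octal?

Each oct digit d becomes 7−d:
  5→2, 5→2, 1→6, 3→4, 7→0, 1→6

0o226406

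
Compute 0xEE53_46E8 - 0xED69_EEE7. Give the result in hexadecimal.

0xE95801

Subtract column by column in base 16:
  8-7 → 1
  E-E → 0
  6-E → 8 (borrow)
  4-E-1 → 5 (borrow)
  3-9-1 → 9 (borrow)
  5-6-1 → E (borrow)
  E-D-1 → 0
  E-E → 0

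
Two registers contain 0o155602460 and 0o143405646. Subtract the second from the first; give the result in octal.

0o12174612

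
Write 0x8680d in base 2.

0b10000110100000001101

Expand each hex digit to 4 bits: 8=1000 6=0110 8=1000 0=0000 d=1101.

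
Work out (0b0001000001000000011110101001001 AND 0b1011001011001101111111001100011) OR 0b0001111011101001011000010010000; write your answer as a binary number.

0b0001000001000000011110101001001 AND 0b1011001011001101111111001100011 = 0b0001000001000000011110001000001.
Then OR with 0b0001111011101001011000010010000.

0b1111011101001011110011010001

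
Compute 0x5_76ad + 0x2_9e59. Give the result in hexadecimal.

Add column by column in base 16, right to left:
  d+9 = 6 carry 1
  a+5+1 = 0 carry 1
  6+e+1 = 5 carry 1
  7+9+1 = 1 carry 1
  5+2+1 = 8

0x81506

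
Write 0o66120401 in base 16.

Each octal digit is 3 bits: 6=110 6=110 1=001 2=010 0=000 4=100 0=000 1=001.
Group the bits into nibbles: 1101 1000 1010 0001 0000 0001 → D8A101.

0xD8A101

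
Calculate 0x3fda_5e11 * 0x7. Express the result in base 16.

0x1bef89277

Multiply each base-16 digit by 7, carrying:
  1×7 = 7 → write 7
  1×7 = 7 → write 7
  e×7 = 98 → write 2 carry 6
  5×7+6 = 41 → write 9 carry 2
  a×7+2 = 72 → write 8 carry 4
  d×7+4 = 95 → write f carry 5
  f×7+5 = 110 → write e carry 6
  3×7+6 = 27 → write b carry 1
  remaining carry: 1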